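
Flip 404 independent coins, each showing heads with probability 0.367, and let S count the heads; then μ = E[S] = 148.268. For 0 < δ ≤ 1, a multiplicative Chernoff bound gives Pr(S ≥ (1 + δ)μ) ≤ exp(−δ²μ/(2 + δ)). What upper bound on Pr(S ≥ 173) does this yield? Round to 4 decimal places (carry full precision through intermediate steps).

0.1490

Write 173 = (1 + δ)μ, so δ = 173/148.268 − 1 = 0.1668061…
Then the exponent is δ²μ/(2 + δ) = (173 − μ)² / (μ·(2 + δ)) = 1.903930.
Bound = exp(−1.903930) = 0.14898.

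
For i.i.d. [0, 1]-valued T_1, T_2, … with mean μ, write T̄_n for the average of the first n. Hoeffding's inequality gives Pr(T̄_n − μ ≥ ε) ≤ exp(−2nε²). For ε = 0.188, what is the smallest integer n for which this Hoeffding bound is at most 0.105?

32

Require exp(−2nε²) ≤ 0.105, i.e. 2nε² ≥ ln(1/0.105) = 2.253795.
So n ≥ 2.253795 / (2·0.188²) = 31.884.
The smallest integer n is 32.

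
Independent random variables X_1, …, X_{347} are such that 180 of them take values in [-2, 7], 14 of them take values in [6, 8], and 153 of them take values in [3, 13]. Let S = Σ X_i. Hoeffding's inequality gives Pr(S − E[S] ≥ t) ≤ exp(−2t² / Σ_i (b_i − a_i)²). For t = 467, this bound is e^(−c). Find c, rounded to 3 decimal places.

14.570

Σ(b_i − a_i)² = 180·9² + 14·2² + 153·10² = 29936.
c = 2t² / 29936 = 2·467² / 29936 = 14.5704.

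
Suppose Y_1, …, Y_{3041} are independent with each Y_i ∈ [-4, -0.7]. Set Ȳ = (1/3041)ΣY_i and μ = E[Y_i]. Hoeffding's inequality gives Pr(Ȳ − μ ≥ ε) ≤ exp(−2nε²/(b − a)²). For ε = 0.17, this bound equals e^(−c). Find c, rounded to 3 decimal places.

16.140

c = 2nε²/(b − a)² = 2·3041·0.17² / 3.3² = 16.1405.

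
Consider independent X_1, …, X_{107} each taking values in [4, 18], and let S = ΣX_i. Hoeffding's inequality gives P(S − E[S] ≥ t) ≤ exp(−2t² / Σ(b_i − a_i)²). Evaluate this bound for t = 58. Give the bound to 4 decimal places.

0.7256

Σ(b_i − a_i)² = 107·(14)² = 20972.
Exponent = 2·58²/20972 = 0.3208.
Bound = exp(−0.3208) = 0.72556.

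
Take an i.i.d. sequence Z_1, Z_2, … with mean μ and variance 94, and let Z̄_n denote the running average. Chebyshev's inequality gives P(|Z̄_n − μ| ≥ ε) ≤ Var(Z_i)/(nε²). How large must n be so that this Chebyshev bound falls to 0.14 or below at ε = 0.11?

Require 94/(n·0.11²) ≤ 0.14, i.e. n ≥ 94/(0.14·0.11²) = 55489.965.
The smallest integer n is 55490.

55490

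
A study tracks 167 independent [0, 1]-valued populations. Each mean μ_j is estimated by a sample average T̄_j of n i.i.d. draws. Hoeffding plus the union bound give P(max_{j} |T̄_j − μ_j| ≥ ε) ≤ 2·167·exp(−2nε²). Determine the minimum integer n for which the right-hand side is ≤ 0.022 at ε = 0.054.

1651

Need 2·167·exp(−2nε²) ≤ 0.022, i.e. exp(−2nε²) ≤ 0.022/334.
So 2nε² ≥ ln(334/0.022) = 9.627854.
Hence n ≥ 9.627854/(2·0.054²) = 1650.867.
The smallest integer n is 1651.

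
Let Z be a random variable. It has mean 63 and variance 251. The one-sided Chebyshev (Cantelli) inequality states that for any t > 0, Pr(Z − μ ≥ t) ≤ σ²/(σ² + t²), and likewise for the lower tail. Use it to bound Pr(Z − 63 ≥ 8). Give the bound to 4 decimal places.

Here σ² = 251 and t = 8, so σ² + t² = 315.
Cantelli's bound: 251/315 = 0.7968.

0.7968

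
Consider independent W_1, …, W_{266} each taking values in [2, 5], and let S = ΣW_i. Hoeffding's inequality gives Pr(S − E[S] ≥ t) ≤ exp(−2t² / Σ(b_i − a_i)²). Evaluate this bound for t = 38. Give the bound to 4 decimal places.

0.2993

Σ(b_i − a_i)² = 266·(3)² = 2394.
Exponent = 2·38²/2394 = 1.2063.
Bound = exp(−1.2063) = 0.29929.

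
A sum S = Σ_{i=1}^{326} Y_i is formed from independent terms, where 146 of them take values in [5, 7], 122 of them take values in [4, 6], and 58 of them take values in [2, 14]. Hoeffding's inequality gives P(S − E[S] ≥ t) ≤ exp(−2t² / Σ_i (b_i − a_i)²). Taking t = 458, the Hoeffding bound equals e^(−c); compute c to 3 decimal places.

Σ(b_i − a_i)² = 146·2² + 122·2² + 58·12² = 9424.
c = 2t² / 9424 = 2·458² / 9424 = 44.5170.

44.517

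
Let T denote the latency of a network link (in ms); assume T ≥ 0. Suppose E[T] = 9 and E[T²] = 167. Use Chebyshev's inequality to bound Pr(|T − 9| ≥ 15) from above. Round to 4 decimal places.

Var(T) = E[T²] − (E[T])² = 167 − 81 = 86.
Chebyshev's inequality: Pr(|T − μ| ≥ t) ≤ Var(T)/t² = 86/225 = 0.3822.

0.3822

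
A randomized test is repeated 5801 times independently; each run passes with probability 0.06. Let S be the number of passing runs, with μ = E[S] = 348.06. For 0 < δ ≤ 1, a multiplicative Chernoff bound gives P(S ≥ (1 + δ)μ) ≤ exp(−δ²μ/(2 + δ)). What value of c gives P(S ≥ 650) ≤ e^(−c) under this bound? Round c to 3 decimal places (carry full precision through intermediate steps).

91.345

Write 650 = (1 + δ)μ, so δ = 650/348.06 − 1 = 0.8674941…
Then the exponent is δ²μ/(2 + δ) = (650 − μ)² / (μ·(2 + δ)) = 91.344973.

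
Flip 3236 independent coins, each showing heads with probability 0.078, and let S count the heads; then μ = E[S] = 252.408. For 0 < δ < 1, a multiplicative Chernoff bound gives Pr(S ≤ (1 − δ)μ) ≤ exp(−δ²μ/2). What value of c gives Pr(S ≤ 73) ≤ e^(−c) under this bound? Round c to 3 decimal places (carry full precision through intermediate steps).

63.760

Write 73 = (1 − δ)μ, so δ = 1 − 73/252.408 = 0.7107857…
Then the exponent is δ²μ/2 = (μ − 73)²/(2μ) = 63.760322.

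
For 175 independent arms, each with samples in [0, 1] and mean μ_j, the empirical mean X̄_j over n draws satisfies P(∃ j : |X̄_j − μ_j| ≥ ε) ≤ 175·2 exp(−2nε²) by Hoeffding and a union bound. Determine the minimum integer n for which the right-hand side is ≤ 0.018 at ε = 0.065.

1169

Need 2·175·exp(−2nε²) ≤ 0.018, i.e. exp(−2nε²) ≤ 0.018/350.
So 2nε² ≥ ln(350/0.018) = 9.875317.
Hence n ≥ 9.875317/(2·0.065²) = 1168.677.
The smallest integer n is 1169.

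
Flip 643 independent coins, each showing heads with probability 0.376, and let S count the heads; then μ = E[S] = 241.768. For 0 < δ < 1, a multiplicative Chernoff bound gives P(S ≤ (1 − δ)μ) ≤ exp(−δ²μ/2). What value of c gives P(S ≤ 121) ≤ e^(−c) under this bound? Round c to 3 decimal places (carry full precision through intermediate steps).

30.163

Write 121 = (1 − δ)μ, so δ = 1 − 121/241.768 = 0.4995202…
Then the exponent is δ²μ/2 = (μ − 121)²/(2μ) = 30.163028.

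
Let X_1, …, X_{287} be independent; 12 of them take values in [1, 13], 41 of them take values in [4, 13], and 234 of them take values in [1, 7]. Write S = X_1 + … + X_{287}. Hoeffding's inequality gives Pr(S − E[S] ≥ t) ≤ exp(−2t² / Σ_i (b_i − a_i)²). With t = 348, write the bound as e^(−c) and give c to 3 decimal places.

Σ(b_i − a_i)² = 12·12² + 41·9² + 234·6² = 13473.
c = 2t² / 13473 = 2·348² / 13473 = 17.9773.

17.977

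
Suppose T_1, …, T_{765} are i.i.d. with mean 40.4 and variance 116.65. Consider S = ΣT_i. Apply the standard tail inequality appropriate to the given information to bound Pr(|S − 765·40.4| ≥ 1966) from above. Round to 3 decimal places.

0.023

With mean and variance of each term known, Chebyshev's inequality bounds the deviation of the sum (or sample mean).
Var(S) = n·Var(T_i) = 765·116.65 = 89237.25.
Chebyshev: Pr(|S − 765·40.4| ≥ 1966) ≤ Var(S)/1966² = 89237.25/3865156 = 0.0231.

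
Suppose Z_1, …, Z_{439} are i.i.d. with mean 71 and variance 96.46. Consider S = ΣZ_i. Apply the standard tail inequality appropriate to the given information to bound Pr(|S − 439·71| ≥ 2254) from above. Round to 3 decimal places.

0.008

With mean and variance of each term known, Chebyshev's inequality bounds the deviation of the sum (or sample mean).
Var(S) = n·Var(Z_i) = 439·96.46 = 42345.94.
Chebyshev: Pr(|S − 439·71| ≥ 2254) ≤ Var(S)/2254² = 42345.94/5080516 = 0.0083.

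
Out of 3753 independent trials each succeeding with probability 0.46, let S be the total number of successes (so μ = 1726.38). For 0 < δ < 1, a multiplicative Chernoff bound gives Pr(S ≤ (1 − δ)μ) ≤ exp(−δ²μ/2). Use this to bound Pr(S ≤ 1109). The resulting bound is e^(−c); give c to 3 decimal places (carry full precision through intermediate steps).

110.392

Write 1109 = (1 − δ)μ, so δ = 1 − 1109/1726.38 = 0.3576154…
Then the exponent is δ²μ/2 = (μ − 1109)²/(2μ) = 110.392285.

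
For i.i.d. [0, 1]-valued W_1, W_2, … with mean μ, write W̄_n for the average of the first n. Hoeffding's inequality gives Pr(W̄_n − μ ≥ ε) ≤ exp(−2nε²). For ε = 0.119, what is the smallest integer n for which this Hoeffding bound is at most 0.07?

Require exp(−2nε²) ≤ 0.07, i.e. 2nε² ≥ ln(1/0.07) = 2.659260.
So n ≥ 2.659260 / (2·0.119²) = 93.894.
The smallest integer n is 94.

94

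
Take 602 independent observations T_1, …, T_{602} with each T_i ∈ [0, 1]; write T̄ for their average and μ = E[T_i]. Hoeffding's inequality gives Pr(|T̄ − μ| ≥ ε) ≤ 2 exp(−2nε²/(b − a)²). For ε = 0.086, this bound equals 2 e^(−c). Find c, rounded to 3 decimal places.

c = 2nε²/(b − a)² = 2·602·0.086² / 1² = 8.9048.

8.905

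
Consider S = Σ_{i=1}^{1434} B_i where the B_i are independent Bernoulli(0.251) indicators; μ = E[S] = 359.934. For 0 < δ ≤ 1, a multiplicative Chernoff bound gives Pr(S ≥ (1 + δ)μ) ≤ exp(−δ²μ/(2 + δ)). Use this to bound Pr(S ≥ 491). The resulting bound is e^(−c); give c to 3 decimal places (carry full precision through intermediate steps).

20.188

Write 491 = (1 + δ)μ, so δ = 491/359.934 − 1 = 0.364139…
Then the exponent is δ²μ/(2 + δ) = (491 − μ)² / (μ·(2 + δ)) = 20.187578.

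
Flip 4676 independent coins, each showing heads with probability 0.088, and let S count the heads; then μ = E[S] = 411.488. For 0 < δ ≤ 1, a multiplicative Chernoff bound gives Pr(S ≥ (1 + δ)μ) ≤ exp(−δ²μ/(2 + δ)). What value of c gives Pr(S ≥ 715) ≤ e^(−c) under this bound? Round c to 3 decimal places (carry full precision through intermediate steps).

Write 715 = (1 + δ)μ, so δ = 715/411.488 − 1 = 0.7375962…
Then the exponent is δ²μ/(2 + δ) = (715 − μ)² / (μ·(2 + δ)) = 81.775868.

81.776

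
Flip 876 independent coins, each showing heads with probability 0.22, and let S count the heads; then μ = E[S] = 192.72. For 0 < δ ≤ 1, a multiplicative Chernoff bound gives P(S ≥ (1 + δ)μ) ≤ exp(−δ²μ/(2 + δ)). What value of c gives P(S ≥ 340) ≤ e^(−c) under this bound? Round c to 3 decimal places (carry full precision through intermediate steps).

Write 340 = (1 + δ)μ, so δ = 340/192.72 − 1 = 0.7642175…
Then the exponent is δ²μ/(2 + δ) = (340 − μ)² / (μ·(2 + δ)) = 40.718198.

40.718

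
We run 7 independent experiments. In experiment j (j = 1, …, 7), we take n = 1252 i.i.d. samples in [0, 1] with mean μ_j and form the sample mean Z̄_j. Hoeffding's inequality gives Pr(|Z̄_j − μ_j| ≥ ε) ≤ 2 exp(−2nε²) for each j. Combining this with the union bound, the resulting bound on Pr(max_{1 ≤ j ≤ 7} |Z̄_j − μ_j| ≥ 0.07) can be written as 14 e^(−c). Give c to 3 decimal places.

12.270

Union bound over the 7 events: Pr(max_{1 ≤ j ≤ 7} |Z̄_j − μ_j| ≥ 0.07) ≤ 7·2·exp(−2nε²) = 14 exp(−2·1252·0.07²).
So c = 2·1252·0.07² = 12.2696.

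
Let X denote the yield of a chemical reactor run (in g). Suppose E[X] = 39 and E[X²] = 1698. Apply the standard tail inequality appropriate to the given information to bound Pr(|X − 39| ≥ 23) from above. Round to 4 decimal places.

0.3346

The first two moments determine the variance, so Chebyshev's inequality is the sharpest standard bound available.
Var(X) = E[X²] − (E[X])² = 1698 − 1521 = 177.
Chebyshev's inequality: Pr(|X − μ| ≥ t) ≤ Var(X)/t² = 177/529 = 0.3346.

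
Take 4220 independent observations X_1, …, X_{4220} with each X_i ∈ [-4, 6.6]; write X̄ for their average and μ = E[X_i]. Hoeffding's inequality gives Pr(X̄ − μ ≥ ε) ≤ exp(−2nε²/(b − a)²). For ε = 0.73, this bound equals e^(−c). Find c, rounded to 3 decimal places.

40.029

c = 2nε²/(b − a)² = 2·4220·0.73² / 10.6² = 40.0292.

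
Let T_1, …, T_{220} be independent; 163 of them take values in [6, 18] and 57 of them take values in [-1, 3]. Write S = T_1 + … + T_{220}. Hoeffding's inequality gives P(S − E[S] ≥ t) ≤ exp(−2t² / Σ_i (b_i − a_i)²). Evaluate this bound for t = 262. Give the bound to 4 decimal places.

Σ(b_i − a_i)² = 163·12² + 57·4² = 24384.
Exponent = 2·262² / 24384 = 5.63025.
Bound = exp(−5.63025) = 0.00359.

0.0036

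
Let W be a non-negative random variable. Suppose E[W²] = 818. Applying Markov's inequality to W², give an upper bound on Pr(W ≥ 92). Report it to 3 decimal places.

0.097

Since W ≥ 0, the event {W ≥ 92} is the same as {W² ≥ 8464}.
Markov's inequality applied to W² gives Pr(W² ≥ 8464) ≤ E[W²]/8464 = 818/8464 = 0.0966.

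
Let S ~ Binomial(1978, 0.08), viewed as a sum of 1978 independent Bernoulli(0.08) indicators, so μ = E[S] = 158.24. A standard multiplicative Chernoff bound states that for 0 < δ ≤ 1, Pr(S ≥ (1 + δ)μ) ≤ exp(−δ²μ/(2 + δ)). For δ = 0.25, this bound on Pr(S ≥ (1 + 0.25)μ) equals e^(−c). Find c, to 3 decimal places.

4.396

c = δ²μ/(2 + δ) = 0.25²·158.24/(2 + 0.25) = 4.3956.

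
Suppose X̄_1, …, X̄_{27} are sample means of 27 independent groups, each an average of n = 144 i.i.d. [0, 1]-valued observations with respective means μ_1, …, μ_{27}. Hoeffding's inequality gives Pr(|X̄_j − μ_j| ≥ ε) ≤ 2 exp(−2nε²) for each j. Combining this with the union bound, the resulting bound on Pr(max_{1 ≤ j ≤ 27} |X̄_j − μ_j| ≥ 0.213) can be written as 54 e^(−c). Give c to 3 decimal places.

13.066

Union bound over the 27 events: Pr(max_{1 ≤ j ≤ 27} |X̄_j − μ_j| ≥ 0.213) ≤ 27·2·exp(−2nε²) = 54 exp(−2·144·0.213²).
So c = 2·144·0.213² = 13.0663.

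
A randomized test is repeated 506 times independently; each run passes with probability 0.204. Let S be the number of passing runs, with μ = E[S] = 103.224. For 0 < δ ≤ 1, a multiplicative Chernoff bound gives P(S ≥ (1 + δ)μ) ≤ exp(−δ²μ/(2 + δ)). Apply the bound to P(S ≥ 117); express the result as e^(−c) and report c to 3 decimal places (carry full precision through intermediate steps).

0.862

Write 117 = (1 + δ)μ, so δ = 117/103.224 − 1 = 0.1334573…
Then the exponent is δ²μ/(2 + δ) = (117 − μ)² / (μ·(2 + δ)) = 0.861751.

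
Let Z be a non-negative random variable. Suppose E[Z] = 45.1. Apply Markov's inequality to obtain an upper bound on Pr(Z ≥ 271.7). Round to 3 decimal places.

0.166

Markov's inequality: for a non-negative random variable, Pr(Z ≥ a) ≤ E[Z]/a.
Here E[Z] = 45.1 and a = 271.7, so the bound is 45.1/271.7 = 0.1660.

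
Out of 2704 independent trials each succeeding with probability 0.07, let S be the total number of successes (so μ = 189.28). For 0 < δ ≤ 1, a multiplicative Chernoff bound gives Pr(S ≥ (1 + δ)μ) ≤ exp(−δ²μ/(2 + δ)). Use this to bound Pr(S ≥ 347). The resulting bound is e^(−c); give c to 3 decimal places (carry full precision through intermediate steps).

Write 347 = (1 + δ)μ, so δ = 347/189.28 − 1 = 0.8332629…
Then the exponent is δ²μ/(2 + δ) = (347 − μ)² / (μ·(2 + δ)) = 46.385467.

46.385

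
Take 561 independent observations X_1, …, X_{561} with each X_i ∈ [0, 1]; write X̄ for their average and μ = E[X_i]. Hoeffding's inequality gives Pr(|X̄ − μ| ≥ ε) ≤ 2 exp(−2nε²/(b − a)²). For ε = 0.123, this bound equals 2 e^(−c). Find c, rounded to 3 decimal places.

16.975

c = 2nε²/(b − a)² = 2·561·0.123² / 1² = 16.9747.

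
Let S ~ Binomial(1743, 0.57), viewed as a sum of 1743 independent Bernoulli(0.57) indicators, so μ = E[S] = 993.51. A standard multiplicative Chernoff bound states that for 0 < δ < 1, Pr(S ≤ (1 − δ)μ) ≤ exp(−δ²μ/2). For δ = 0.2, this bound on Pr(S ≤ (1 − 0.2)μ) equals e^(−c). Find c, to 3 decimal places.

19.870

c = δ²μ/2 = 0.2²·993.51/2 = 19.8702.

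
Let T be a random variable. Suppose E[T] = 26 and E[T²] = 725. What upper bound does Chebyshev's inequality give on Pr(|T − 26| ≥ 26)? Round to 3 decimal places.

Var(T) = E[T²] − (E[T])² = 725 − 676 = 49.
Chebyshev's inequality: Pr(|T − μ| ≥ t) ≤ Var(T)/t² = 49/676 = 0.0725.

0.072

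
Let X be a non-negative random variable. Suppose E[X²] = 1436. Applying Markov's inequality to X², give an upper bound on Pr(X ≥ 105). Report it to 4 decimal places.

0.1302

Since X ≥ 0, the event {X ≥ 105} is the same as {X² ≥ 11025}.
Markov's inequality applied to X² gives Pr(X² ≥ 11025) ≤ E[X²]/11025 = 1436/11025 = 0.1302.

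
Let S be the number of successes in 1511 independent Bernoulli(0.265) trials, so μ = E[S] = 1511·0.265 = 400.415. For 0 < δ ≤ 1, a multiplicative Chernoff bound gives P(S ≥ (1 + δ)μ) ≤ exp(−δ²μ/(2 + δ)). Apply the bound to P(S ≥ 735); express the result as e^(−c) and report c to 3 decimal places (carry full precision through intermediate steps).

98.596

Write 735 = (1 + δ)μ, so δ = 735/400.415 − 1 = 0.8355956…
Then the exponent is δ²μ/(2 + δ) = (735 − μ)² / (μ·(2 + δ)) = 98.595775.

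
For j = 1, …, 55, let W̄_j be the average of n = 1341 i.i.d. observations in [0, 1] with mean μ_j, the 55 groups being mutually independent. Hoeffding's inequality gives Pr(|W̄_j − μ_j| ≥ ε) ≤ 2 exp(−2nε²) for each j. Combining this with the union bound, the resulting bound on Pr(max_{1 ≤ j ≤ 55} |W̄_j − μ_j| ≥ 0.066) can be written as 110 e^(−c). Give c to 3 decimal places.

11.683

Union bound over the 55 events: Pr(max_{1 ≤ j ≤ 55} |W̄_j − μ_j| ≥ 0.066) ≤ 55·2·exp(−2nε²) = 110 exp(−2·1341·0.066²).
So c = 2·1341·0.066² = 11.6828.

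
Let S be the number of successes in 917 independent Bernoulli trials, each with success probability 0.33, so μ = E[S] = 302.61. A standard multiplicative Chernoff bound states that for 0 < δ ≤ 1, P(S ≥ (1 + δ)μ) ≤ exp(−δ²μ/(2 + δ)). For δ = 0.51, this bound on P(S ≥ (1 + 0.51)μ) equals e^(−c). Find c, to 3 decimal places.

31.358

c = δ²μ/(2 + δ) = 0.51²·302.61/(2 + 0.51) = 31.3581.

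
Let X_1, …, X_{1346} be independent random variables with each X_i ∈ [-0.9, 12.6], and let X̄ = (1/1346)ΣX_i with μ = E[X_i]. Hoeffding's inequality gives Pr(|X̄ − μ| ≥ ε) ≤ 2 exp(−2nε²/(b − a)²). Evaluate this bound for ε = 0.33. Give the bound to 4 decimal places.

Exponent: 2nε²/(b − a)² = 2·1346·0.33² / 13.5² = 1.60855.
Bound = 2·exp(−1.60855) = 0.40035.

0.4004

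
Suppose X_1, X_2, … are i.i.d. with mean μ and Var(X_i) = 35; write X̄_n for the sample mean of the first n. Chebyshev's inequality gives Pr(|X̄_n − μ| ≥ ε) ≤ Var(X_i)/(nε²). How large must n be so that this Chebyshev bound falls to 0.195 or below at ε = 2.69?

Require 35/(n·2.69²) ≤ 0.195, i.e. n ≥ 35/(0.195·2.69²) = 24.804.
The smallest integer n is 25.

25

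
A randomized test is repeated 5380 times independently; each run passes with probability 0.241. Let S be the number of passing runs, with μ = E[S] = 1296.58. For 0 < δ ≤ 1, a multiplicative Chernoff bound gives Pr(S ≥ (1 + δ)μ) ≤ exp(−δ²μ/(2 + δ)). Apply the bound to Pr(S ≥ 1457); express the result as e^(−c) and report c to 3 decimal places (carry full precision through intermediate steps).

Write 1457 = (1 + δ)μ, so δ = 1457/1296.58 − 1 = 0.1237255…
Then the exponent is δ²μ/(2 + δ) = (1457 − μ)² / (μ·(2 + δ)) = 9.345861.

9.346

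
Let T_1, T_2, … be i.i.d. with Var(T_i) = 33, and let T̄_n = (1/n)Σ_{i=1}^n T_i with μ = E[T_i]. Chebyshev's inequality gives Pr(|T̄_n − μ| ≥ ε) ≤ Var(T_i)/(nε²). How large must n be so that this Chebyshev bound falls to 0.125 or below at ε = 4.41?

14

Require 33/(n·4.41²) ≤ 0.125, i.e. n ≥ 33/(0.125·4.41²) = 13.575.
The smallest integer n is 14.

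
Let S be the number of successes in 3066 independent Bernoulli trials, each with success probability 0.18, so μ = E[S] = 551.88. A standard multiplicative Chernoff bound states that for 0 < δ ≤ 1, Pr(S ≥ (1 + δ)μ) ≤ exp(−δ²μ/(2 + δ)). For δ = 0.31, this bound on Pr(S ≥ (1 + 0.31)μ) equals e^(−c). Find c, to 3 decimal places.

c = δ²μ/(2 + δ) = 0.31²·551.88/(2 + 0.31) = 22.9592.

22.959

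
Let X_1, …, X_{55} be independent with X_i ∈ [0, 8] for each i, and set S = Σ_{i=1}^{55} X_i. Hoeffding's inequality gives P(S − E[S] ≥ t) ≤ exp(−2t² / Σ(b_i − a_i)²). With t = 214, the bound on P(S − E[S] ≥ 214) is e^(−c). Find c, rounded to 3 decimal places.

26.020

Σ(b_i − a_i)² = 55·(8)² = 3520.
c = 2t²/3520 = 2·214²/3520 = 26.0205.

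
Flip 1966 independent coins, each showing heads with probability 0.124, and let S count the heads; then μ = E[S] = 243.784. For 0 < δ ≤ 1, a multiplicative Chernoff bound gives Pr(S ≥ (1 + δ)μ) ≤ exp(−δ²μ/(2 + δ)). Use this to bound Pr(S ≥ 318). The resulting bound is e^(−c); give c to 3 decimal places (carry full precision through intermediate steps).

Write 318 = (1 + δ)μ, so δ = 318/243.784 − 1 = 0.3044334…
Then the exponent is δ²μ/(2 + δ) = (318 − μ)² / (μ·(2 + δ)) = 9.804506.

9.805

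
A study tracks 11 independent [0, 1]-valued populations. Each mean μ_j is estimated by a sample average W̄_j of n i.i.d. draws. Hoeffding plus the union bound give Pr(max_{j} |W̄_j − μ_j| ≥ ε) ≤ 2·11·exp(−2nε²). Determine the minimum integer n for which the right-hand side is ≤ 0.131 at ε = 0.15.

Need 2·11·exp(−2nε²) ≤ 0.131, i.e. exp(−2nε²) ≤ 0.131/22.
So 2nε² ≥ ln(22/0.131) = 5.123600.
Hence n ≥ 5.123600/(2·0.15²) = 113.858.
The smallest integer n is 114.

114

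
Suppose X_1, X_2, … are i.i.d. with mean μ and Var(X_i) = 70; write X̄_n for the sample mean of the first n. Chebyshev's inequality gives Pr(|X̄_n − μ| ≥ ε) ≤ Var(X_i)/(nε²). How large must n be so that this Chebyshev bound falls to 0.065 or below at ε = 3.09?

113

Require 70/(n·3.09²) ≤ 0.065, i.e. n ≥ 70/(0.065·3.09²) = 112.789.
The smallest integer n is 113.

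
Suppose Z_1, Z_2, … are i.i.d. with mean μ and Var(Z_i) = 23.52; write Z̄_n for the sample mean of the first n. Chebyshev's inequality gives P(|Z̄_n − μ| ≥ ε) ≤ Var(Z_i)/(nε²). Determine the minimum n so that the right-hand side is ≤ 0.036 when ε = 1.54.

Require 23.52/(n·1.54²) ≤ 0.036, i.e. n ≥ 23.52/(0.036·1.54²) = 275.482.
The smallest integer n is 276.

276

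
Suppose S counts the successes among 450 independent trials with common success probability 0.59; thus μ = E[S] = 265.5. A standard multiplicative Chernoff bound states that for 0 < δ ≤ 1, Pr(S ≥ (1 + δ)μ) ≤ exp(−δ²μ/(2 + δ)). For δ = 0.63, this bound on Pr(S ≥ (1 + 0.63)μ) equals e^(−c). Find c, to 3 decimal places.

c = δ²μ/(2 + δ) = 0.63²·265.5/(2 + 0.63) = 40.0673.

40.067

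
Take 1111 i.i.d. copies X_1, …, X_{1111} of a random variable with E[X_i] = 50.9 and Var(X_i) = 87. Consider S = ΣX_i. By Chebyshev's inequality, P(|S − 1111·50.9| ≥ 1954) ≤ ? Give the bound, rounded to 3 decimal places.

Var(S) = n·Var(X_i) = 1111·87 = 96657.
Chebyshev: P(|S − 1111·50.9| ≥ 1954) ≤ Var(S)/1954² = 96657/3818116 = 0.0253.

0.025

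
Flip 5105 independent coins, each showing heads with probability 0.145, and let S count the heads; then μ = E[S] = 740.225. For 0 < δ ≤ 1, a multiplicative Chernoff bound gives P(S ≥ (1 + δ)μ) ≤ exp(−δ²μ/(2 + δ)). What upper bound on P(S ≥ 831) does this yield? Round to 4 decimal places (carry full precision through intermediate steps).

0.0053

Write 831 = (1 + δ)μ, so δ = 831/740.225 − 1 = 0.1226316…
Then the exponent is δ²μ/(2 + δ) = (831 − μ)² / (μ·(2 + δ)) = 5.244380.
Bound = exp(−5.244380) = 0.00528.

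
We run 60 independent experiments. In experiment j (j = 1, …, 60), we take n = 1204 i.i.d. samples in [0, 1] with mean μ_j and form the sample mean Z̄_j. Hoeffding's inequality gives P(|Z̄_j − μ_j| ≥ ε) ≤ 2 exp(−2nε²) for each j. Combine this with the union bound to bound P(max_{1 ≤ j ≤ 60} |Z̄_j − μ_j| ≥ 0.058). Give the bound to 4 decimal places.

0.0364

Per-experiment Hoeffding bound: 2·exp(−2·1204·0.058²) = 2·exp(−8.10051) = 0.00060677.
Union bound over 60 events: 60·0.00060677 = 0.03641.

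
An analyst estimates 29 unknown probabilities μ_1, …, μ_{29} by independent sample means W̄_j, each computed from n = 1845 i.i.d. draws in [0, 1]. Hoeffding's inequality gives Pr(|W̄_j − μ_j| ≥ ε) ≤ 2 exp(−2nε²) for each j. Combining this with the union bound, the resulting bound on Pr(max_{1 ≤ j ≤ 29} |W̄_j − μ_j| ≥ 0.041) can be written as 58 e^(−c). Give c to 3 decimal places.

Union bound over the 29 events: Pr(max_{1 ≤ j ≤ 29} |W̄_j − μ_j| ≥ 0.041) ≤ 29·2·exp(−2nε²) = 58 exp(−2·1845·0.041²).
So c = 2·1845·0.041² = 6.2029.

6.203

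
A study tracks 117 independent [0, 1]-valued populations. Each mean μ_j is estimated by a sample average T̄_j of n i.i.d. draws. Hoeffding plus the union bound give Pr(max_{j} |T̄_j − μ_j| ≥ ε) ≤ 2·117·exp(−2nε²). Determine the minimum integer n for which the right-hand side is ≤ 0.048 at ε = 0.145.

Need 2·117·exp(−2nε²) ≤ 0.048, i.e. exp(−2nε²) ≤ 0.048/234.
So 2nε² ≥ ln(234/0.048) = 8.491875.
Hence n ≥ 8.491875/(2·0.145²) = 201.947.
The smallest integer n is 202.

202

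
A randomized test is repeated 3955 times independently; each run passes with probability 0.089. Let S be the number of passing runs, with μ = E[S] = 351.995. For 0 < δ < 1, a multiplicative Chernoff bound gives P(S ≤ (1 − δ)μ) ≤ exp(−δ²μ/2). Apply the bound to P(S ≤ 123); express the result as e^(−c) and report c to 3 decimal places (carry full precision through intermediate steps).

74.488

Write 123 = (1 − δ)μ, so δ = 1 − 123/351.995 = 0.6505632…
Then the exponent is δ²μ/2 = (μ − 123)²/(2μ) = 74.487862.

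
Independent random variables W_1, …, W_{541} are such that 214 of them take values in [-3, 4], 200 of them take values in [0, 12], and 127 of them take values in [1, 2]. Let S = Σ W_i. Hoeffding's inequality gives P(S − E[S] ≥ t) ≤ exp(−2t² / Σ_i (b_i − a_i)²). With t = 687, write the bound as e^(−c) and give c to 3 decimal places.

Σ(b_i − a_i)² = 214·7² + 200·12² + 127·1² = 39413.
c = 2t² / 39413 = 2·687² / 39413 = 23.9499.

23.950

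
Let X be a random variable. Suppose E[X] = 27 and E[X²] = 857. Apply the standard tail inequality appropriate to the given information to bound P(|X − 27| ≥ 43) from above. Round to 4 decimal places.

The first two moments determine the variance, so Chebyshev's inequality is the sharpest standard bound available.
Var(X) = E[X²] − (E[X])² = 857 − 729 = 128.
Chebyshev's inequality: P(|X − μ| ≥ t) ≤ Var(X)/t² = 128/1849 = 0.0692.

0.0692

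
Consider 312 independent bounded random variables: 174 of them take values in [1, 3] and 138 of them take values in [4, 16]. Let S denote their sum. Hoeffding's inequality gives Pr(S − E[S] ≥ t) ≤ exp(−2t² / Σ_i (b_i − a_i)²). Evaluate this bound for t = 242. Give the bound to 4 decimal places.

Σ(b_i − a_i)² = 174·2² + 138·12² = 20568.
Exponent = 2·242² / 20568 = 5.69467.
Bound = exp(−5.69467) = 0.00336.

0.0034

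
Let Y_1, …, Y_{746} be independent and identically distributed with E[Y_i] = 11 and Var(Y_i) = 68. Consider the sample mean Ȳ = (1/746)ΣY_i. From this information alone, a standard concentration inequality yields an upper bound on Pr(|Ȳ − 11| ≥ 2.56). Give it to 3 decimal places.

0.014

With mean and variance of each term known, Chebyshev's inequality bounds the deviation of the sum (or sample mean).
Var(Ȳ) = Var(Y_i)/n = 68/746 = 0.091153.
Chebyshev: Pr(|Ȳ − 11| ≥ 2.56) ≤ Var(Ȳ)/(2.56)² = 68/(746·2.56²) = 0.0139.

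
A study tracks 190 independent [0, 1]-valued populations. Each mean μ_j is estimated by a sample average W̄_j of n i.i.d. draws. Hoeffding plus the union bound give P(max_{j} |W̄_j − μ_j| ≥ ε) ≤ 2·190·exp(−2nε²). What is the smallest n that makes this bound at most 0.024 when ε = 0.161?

Need 2·190·exp(−2nε²) ≤ 0.024, i.e. exp(−2nε²) ≤ 0.024/380.
So 2nε² ≥ ln(380/0.024) = 9.669873.
Hence n ≥ 9.669873/(2·0.161²) = 186.526.
The smallest integer n is 187.

187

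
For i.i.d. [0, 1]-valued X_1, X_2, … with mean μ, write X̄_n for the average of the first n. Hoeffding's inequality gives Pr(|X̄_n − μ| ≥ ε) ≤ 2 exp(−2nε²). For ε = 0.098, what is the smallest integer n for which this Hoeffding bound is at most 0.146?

137

Require 2·exp(−2nε²) ≤ 0.146, i.e. 2nε² ≥ ln(2/0.146) = 2.617296.
So n ≥ 2.617296 / (2·0.098²) = 136.261.
The smallest integer n is 137.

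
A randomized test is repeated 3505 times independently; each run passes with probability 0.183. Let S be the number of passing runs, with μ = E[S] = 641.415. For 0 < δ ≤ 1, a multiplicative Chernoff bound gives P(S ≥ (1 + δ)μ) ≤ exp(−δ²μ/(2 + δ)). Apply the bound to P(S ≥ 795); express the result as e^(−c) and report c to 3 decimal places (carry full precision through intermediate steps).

Write 795 = (1 + δ)μ, so δ = 795/641.415 − 1 = 0.2394472…
Then the exponent is δ²μ/(2 + δ) = (795 − μ)² / (μ·(2 + δ)) = 16.421683.

16.422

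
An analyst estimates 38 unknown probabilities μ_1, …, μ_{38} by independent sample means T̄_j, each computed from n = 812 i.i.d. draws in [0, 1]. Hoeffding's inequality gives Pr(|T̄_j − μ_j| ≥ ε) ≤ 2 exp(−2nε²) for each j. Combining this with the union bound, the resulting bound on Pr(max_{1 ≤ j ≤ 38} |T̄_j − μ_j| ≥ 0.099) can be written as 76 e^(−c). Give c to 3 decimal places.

15.917

Union bound over the 38 events: Pr(max_{1 ≤ j ≤ 38} |T̄_j − μ_j| ≥ 0.099) ≤ 38·2·exp(−2nε²) = 76 exp(−2·812·0.099²).
So c = 2·812·0.099² = 15.9168.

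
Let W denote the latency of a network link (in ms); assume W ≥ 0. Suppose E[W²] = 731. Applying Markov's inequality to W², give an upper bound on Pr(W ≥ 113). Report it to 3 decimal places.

0.057

Since W ≥ 0, the event {W ≥ 113} is the same as {W² ≥ 12769}.
Markov's inequality applied to W² gives Pr(W² ≥ 12769) ≤ E[W²]/12769 = 731/12769 = 0.0572.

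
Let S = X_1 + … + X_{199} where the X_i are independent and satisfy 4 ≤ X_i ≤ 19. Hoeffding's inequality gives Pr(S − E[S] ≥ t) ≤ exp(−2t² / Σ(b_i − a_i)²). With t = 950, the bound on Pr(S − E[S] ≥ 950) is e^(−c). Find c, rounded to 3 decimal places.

40.313

Σ(b_i − a_i)² = 199·(15)² = 44775.
c = 2t²/44775 = 2·950²/44775 = 40.3127.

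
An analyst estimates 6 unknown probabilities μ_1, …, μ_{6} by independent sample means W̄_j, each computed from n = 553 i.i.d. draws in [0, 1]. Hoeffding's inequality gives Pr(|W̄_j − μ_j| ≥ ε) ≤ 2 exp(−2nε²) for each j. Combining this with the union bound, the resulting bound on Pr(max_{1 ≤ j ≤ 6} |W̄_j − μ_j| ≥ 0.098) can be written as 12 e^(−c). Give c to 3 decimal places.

10.622

Union bound over the 6 events: Pr(max_{1 ≤ j ≤ 6} |W̄_j − μ_j| ≥ 0.098) ≤ 6·2·exp(−2nε²) = 12 exp(−2·553·0.098²).
So c = 2·553·0.098² = 10.6220.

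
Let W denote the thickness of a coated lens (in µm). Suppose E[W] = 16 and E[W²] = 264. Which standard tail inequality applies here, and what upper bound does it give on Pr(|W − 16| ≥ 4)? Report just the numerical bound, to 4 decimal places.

The first two moments determine the variance, so Chebyshev's inequality is the sharpest standard bound available.
Var(W) = E[W²] − (E[W])² = 264 − 256 = 8.
Chebyshev's inequality: Pr(|W − μ| ≥ t) ≤ Var(W)/t² = 8/16 = 0.5000.

0.5000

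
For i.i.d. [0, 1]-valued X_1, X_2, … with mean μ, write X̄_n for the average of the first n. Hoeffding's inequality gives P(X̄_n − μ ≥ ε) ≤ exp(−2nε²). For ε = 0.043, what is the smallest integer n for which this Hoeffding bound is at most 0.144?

Require exp(−2nε²) ≤ 0.144, i.e. 2nε² ≥ ln(1/0.144) = 1.937942.
So n ≥ 1.937942 / (2·0.043²) = 524.051.
The smallest integer n is 525.

525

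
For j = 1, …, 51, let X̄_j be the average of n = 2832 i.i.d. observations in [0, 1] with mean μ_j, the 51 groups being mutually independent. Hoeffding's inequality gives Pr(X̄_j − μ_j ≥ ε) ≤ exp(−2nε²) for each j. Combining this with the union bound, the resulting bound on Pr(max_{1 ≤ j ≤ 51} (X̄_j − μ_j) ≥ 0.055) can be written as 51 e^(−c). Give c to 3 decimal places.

Union bound over the 51 events: Pr(max_{1 ≤ j ≤ 51} (X̄_j − μ_j) ≥ 0.055) ≤ 51·exp(−2nε²) = 51 exp(−2·2832·0.055²).
So c = 2·2832·0.055² = 17.1336.

17.134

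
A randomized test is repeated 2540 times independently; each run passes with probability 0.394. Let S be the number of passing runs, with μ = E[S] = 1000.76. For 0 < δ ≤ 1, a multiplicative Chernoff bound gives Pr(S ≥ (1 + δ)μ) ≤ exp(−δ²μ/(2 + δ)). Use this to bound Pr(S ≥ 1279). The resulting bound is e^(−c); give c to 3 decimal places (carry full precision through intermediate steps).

33.959

Write 1279 = (1 + δ)μ, so δ = 1279/1000.76 − 1 = 0.2780287…
Then the exponent is δ²μ/(2 + δ) = (1279 − μ)² / (μ·(2 + δ)) = 33.958617.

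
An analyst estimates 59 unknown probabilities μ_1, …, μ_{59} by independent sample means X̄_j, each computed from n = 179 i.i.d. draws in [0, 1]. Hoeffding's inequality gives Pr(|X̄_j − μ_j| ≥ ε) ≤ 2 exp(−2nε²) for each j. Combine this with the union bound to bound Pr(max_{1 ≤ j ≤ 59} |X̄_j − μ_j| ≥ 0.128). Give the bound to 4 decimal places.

0.3346

Per-experiment Hoeffding bound: 2·exp(−2·179·0.128²) = 2·exp(−5.86547) = 0.0056714.
Union bound over 59 events: 59·0.0056714 = 0.33461.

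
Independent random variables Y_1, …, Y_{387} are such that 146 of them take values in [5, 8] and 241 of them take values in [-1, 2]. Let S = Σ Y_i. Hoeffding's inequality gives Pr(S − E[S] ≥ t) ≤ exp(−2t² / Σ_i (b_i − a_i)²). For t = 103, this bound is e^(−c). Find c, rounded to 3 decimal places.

Σ(b_i − a_i)² = 146·3² + 241·3² = 3483.
c = 2t² / 3483 = 2·103² / 3483 = 6.0919.

6.092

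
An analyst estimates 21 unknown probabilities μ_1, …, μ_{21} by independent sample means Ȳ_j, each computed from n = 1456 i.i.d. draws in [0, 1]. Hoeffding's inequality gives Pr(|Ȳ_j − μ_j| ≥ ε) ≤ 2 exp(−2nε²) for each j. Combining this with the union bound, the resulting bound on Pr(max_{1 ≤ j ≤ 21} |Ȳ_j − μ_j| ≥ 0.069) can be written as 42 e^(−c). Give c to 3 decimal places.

Union bound over the 21 events: Pr(max_{1 ≤ j ≤ 21} |Ȳ_j − μ_j| ≥ 0.069) ≤ 21·2·exp(−2nε²) = 42 exp(−2·1456·0.069²).
So c = 2·1456·0.069² = 13.8640.

13.864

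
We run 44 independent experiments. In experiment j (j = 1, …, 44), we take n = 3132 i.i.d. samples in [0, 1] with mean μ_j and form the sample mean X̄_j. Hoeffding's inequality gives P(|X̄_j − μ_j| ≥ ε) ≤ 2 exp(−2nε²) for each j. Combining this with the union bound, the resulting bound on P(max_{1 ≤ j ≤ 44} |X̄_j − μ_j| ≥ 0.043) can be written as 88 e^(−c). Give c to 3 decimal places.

Union bound over the 44 events: P(max_{1 ≤ j ≤ 44} |X̄_j − μ_j| ≥ 0.043) ≤ 44·2·exp(−2nε²) = 88 exp(−2·3132·0.043²).
So c = 2·3132·0.043² = 11.5821.

11.582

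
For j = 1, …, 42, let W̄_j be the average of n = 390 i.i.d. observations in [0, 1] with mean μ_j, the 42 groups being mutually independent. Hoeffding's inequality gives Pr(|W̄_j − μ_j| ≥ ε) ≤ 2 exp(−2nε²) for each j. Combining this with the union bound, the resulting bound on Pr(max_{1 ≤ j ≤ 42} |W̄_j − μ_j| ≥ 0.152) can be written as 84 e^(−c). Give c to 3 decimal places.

18.021

Union bound over the 42 events: Pr(max_{1 ≤ j ≤ 42} |W̄_j − μ_j| ≥ 0.152) ≤ 42·2·exp(−2nε²) = 84 exp(−2·390·0.152²).
So c = 2·390·0.152² = 18.0211.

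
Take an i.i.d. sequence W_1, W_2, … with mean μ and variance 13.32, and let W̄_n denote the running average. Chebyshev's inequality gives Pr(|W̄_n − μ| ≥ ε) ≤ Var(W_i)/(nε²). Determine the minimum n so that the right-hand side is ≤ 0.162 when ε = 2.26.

17

Require 13.32/(n·2.26²) ≤ 0.162, i.e. n ≥ 13.32/(0.162·2.26²) = 16.098.
The smallest integer n is 17.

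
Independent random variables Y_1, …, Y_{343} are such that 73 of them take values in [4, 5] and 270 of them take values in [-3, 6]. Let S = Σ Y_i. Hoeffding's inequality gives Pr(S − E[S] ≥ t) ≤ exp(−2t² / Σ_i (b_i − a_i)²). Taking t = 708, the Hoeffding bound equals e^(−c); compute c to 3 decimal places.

Σ(b_i − a_i)² = 73·1² + 270·9² = 21943.
c = 2t² / 21943 = 2·708² / 21943 = 45.6878.

45.688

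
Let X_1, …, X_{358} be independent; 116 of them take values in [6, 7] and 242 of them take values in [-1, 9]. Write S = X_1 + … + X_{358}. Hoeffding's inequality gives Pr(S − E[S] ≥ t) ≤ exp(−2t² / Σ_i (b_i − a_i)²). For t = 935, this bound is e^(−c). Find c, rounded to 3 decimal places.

71.905

Σ(b_i − a_i)² = 116·1² + 242·10² = 24316.
c = 2t² / 24316 = 2·935² / 24316 = 71.9053.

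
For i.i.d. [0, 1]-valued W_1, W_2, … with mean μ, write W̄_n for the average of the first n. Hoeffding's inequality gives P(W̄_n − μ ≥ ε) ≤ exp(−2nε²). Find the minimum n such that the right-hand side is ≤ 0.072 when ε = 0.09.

Require exp(−2nε²) ≤ 0.072, i.e. 2nε² ≥ ln(1/0.072) = 2.631089.
So n ≥ 2.631089 / (2·0.09²) = 162.413.
The smallest integer n is 163.

163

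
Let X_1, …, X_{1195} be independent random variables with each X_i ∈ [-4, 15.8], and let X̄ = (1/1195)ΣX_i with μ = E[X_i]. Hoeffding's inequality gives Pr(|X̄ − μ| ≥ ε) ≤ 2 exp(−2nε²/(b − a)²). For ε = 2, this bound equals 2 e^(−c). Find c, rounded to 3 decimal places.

c = 2nε²/(b − a)² = 2·1195·2² / 19.8² = 24.3853.

24.385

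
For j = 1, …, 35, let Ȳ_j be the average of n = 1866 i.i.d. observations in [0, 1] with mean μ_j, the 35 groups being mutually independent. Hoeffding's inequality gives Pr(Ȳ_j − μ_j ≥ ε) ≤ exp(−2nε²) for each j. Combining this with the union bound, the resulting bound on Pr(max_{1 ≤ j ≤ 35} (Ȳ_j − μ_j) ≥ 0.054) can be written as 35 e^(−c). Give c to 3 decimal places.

10.883

Union bound over the 35 events: Pr(max_{1 ≤ j ≤ 35} (Ȳ_j − μ_j) ≥ 0.054) ≤ 35·exp(−2nε²) = 35 exp(−2·1866·0.054²).
So c = 2·1866·0.054² = 10.8825.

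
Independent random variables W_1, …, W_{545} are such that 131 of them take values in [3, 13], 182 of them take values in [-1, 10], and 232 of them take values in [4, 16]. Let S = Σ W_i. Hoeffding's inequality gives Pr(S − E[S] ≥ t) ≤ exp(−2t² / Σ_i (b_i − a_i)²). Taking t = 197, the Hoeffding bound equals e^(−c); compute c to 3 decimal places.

Σ(b_i − a_i)² = 131·10² + 182·11² + 232·12² = 68530.
c = 2t² / 68530 = 2·197² / 68530 = 1.1326.

1.133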